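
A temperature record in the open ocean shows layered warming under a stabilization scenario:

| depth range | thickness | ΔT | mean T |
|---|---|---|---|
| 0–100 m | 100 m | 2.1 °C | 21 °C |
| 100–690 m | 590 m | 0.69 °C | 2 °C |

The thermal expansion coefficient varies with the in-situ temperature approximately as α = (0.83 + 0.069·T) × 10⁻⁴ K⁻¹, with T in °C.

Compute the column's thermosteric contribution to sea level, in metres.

Δh ≈ 0.087 m

Layer 1: α = (0.83 + 0.069×21)×10⁻⁴ = 2.279×10⁻⁴ K⁻¹
Layer 2: α = (0.83 + 0.069×2)×10⁻⁴ = 0.968×10⁻⁴ K⁻¹
Layer 1: 2.1 × 100 × 2.279×10⁻⁴ = 0.047859 m
0.69 × 590 × 0.968×10⁻⁴ = 0.03940728 m
Δh = 0.047859 + 0.03940728 = 0.08726628 m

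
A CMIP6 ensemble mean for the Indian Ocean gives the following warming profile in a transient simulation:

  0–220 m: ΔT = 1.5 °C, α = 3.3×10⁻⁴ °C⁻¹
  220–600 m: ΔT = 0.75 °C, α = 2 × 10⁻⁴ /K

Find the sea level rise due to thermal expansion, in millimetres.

Layer 1: 220 × 3.3×10⁻⁴ × 1.5 = 0.10890 m
220–600 m: 0.75 × 2×10⁻⁴ × 380 = 0.05700 m
Δh = 0.10890 + 0.05700 = 0.16590 m ≈ 166 mm

Δh = 166 mm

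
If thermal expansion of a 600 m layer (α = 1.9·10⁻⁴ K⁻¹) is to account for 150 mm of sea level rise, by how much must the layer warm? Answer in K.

ΔT = Δh/(αH) = 0.15 / (1.9×10⁻⁴ × 600) ≈ 1.316 K

ΔT ≈ 1.32 K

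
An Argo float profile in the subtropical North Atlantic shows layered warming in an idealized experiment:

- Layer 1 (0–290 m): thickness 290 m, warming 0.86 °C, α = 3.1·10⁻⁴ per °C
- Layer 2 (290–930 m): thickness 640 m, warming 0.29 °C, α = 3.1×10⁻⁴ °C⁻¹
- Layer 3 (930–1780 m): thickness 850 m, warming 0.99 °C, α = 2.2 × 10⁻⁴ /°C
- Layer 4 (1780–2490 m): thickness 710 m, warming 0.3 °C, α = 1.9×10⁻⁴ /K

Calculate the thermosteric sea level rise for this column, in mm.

0.86 × 290 × 3.1×10⁻⁴ = 0.077314 m
Layer 2: 640 × 0.29 × 3.1×10⁻⁴ = 0.057536 m
2.2×10⁻⁴ × 850 × 0.99 = 0.18513 m
710 × 0.3 × 1.9×10⁻⁴ = 0.04047 m
Δh = 0.077314 + 0.057536 + 0.18513 + 0.04047 = 0.36045 m

about 360 mm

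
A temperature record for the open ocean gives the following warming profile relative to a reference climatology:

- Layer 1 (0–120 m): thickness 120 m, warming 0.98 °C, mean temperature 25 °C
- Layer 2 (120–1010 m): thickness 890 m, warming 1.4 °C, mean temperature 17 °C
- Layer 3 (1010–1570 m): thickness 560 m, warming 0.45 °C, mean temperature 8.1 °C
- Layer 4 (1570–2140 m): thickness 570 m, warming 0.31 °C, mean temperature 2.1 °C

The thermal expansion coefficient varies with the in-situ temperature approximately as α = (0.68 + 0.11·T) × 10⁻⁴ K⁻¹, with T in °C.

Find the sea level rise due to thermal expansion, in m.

0.414 m

Layer 1: α = (0.68 + 0.11×25)×10⁻⁴ = 3.43×10⁻⁴ K⁻¹
Layer 2: α = (0.68 + 0.11×17)×10⁻⁴ = 2.55×10⁻⁴ K⁻¹
Layer 3: α = (0.68 + 0.11×8.1)×10⁻⁴ = 1.571×10⁻⁴ K⁻¹
Layer 4: α = (0.68 + 0.11×2.1)×10⁻⁴ = 0.911×10⁻⁴ K⁻¹
Layer 1: 120 × 3.43×10⁻⁴ × 0.98 = 0.0403368 m
890 × 1.4 × 2.55×10⁻⁴ = 0.31773 m
Layer 3: 560 × 0.45 × 1.571×10⁻⁴ = 0.0395892 m
1570–2140 m: 570 × 0.31 × 0.911×10⁻⁴ = 0.01609737 m
Δh = 0.0403368 + 0.31773 + 0.0395892 + 0.01609737 = 0.41375337 m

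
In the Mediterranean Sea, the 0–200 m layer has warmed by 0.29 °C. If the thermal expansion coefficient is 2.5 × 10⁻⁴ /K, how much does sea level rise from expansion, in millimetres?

Δh ≈ 15 mm

Δh = αΔT·H = 2.5×10⁻⁴ × 0.29 × 200 = 0.01450 m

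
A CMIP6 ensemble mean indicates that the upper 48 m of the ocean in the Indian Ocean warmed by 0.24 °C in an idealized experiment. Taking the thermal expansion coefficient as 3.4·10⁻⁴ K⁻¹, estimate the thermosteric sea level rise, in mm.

Δh ≈ 3.92 mm

Δh = αΔT·H = 3.4×10⁻⁴ × 0.24 × 48 = 0.0039168 m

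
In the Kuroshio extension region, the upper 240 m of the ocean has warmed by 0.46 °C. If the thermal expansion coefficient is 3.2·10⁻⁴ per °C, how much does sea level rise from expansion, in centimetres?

Δh ≈ 3.53 cm

Δh = αΔT·H = 3.2×10⁻⁴ × 0.46 × 240 = 0.035328 m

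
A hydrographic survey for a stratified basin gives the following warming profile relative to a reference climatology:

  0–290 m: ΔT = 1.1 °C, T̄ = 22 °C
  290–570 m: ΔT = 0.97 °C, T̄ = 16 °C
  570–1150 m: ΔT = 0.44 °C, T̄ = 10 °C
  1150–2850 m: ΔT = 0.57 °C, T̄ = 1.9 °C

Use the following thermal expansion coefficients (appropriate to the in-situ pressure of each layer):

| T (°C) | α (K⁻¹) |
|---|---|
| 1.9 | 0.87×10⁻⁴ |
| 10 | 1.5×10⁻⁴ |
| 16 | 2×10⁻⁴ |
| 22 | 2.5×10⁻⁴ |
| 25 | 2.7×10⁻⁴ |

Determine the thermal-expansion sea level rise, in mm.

Layer 1 at 22 °C → α = 2.5×10⁻⁴ K⁻¹
Layer 2 at 16 °C → α = 2×10⁻⁴ K⁻¹
Layer 3 at 10 °C → α = 1.5×10⁻⁴ K⁻¹
Layer 4 at 1.9 °C → α = 0.87×10⁻⁴ K⁻¹
Layer 1: 290 × 1.1 × 2.5×10⁻⁴ = 0.07975 m
Layer 2: 2×10⁻⁴ × 280 × 0.97 = 0.05432 m
580 × 0.44 × 1.5×10⁻⁴ = 0.03828 m
0.57 × 0.87×10⁻⁴ × 1700 = 0.084303 m
Δh = 0.07975 + 0.05432 + 0.03828 + 0.084303 = 0.256653 m

Δh ≈ 257 mm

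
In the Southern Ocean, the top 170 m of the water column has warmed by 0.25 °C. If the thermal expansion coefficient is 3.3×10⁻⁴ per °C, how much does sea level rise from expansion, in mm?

14 mm

Δh = αΔT·H = 3.3×10⁻⁴ × 0.25 × 170 = 0.014025 m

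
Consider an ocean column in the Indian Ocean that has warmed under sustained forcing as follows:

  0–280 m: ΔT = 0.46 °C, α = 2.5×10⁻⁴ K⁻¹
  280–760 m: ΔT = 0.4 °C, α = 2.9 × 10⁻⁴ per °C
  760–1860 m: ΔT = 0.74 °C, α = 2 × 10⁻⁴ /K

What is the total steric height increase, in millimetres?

Δh = 251 mm

Layer 1: 2.5×10⁻⁴ × 0.46 × 280 = 0.03220 m
Layer 2: 480 × 2.9×10⁻⁴ × 0.4 = 0.05568 m
760–1860 m: 2×10⁻⁴ × 1100 × 0.74 = 0.16280 m
Δh = 0.03220 + 0.05568 + 0.16280 = 0.25068 m ≈ 251 mm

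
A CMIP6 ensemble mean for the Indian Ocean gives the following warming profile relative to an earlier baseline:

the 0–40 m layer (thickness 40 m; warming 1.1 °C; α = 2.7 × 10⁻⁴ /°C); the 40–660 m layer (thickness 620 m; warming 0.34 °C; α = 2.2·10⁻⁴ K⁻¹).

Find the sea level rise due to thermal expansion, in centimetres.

5.83 cm of thermosteric rise

Layer 1: 1.1 × 40 × 2.7×10⁻⁴ = 0.01188 m
Layer 2: 620 × 0.34 × 2.2×10⁻⁴ = 0.046376 m
Δh = 0.01188 + 0.046376 = 0.058256 m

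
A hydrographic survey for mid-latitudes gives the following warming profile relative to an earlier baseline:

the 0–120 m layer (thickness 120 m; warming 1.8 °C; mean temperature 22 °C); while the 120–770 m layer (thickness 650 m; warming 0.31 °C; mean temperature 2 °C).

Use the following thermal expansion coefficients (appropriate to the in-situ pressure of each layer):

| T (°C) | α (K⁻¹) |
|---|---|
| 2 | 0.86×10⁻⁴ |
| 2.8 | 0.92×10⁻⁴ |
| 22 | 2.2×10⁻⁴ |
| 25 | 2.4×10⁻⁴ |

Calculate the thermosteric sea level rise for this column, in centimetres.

Layer 1 at 22 °C → α = 2.2×10⁻⁴ K⁻¹
Layer 2 at 2 °C → α = 0.86×10⁻⁴ K⁻¹
Layer 1: 1.8 × 120 × 2.2×10⁻⁴ = 0.04752 m
650 × 0.31 × 0.86×10⁻⁴ = 0.017329 m
Δh = 0.04752 + 0.017329 = 0.064849 m

Δh ≈ 6.5 cm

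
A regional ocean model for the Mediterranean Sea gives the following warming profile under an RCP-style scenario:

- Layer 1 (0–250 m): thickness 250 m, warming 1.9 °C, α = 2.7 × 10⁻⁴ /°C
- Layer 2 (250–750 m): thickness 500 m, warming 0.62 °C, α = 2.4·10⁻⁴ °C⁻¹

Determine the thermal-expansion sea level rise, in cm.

0–250 m: 1.9 × 250 × 2.7×10⁻⁴ = 0.12825 m
250–750 m: 0.62 × 500 × 2.4×10⁻⁴ = 0.07440 m
Δh = 0.12825 + 0.07440 = 0.20265 m ≈ 20.3 cm

Δh ≈ 20.3 cm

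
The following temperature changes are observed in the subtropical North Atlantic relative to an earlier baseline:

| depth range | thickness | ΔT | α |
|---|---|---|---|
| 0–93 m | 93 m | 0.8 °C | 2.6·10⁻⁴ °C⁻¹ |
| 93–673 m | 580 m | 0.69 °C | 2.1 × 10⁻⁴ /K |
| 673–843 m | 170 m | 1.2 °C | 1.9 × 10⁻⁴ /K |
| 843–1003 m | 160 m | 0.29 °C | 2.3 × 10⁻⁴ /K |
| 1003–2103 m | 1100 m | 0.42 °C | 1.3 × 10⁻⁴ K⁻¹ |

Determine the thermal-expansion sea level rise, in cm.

21.3 cm of thermosteric rise

0–93 m: 93 × 2.6×10⁻⁴ × 0.8 = 0.019344 m
580 × 0.69 × 2.1×10⁻⁴ = 0.084042 m
Layer 3: 1.9×10⁻⁴ × 1.2 × 170 = 0.03876 m
843–1003 m: 0.29 × 160 × 2.3×10⁻⁴ = 0.010672 m
1003–2103 m: 1100 × 1.3×10⁻⁴ × 0.42 = 0.06006 m
Δh = 0.019344 + 0.084042 + 0.03876 + 0.010672 + 0.06006 = 0.212878 m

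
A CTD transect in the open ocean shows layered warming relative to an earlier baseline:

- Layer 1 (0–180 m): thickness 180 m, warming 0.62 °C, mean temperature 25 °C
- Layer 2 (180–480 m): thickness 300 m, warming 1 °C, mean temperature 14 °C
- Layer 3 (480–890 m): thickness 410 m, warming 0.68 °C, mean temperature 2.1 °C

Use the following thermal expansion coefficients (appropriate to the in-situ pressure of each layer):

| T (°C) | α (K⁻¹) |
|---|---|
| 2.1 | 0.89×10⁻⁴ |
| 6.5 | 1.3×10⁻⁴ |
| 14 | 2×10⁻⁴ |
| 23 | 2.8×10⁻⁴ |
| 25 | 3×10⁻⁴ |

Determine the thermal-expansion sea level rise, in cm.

Layer 1 at 25 °C → α = 3×10⁻⁴ K⁻¹
Layer 2 at 14 °C → α = 2×10⁻⁴ K⁻¹
Layer 3 at 2.1 °C → α = 0.89×10⁻⁴ K⁻¹
Layer 1: 0.62 × 180 × 3×10⁻⁴ = 0.03348 m
180–480 m: 300 × 1 × 2×10⁻⁴ = 0.06000 m
0.68 × 0.89×10⁻⁴ × 410 = 0.0248132 m
Δh = 0.03348 + 0.06000 + 0.0248132 = 0.1182932 m

11.8 cm of thermosteric rise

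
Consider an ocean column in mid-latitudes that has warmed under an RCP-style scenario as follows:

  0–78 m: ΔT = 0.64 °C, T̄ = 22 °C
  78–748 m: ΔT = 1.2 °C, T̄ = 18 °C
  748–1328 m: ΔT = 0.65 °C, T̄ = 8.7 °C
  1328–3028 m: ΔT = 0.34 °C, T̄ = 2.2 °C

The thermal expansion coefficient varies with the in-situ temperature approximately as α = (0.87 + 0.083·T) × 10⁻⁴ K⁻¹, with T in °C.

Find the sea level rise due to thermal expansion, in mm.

Layer 1: α = (0.87 + 0.083×22)×10⁻⁴ = 2.696×10⁻⁴ K⁻¹
Layer 2: α = (0.87 + 0.083×18)×10⁻⁴ = 2.364×10⁻⁴ K⁻¹
Layer 3: α = (0.87 + 0.083×8.7)×10⁻⁴ = 1.5921×10⁻⁴ K⁻¹
Layer 4: α = (0.87 + 0.083×2.2)×10⁻⁴ = 1.0526×10⁻⁴ K⁻¹
0–78 m: 0.64 × 2.696×10⁻⁴ × 78 = 0.013458432 m
78–748 m: 670 × 1.2 × 2.364×10⁻⁴ = 0.1900656 m
748–1328 m: 580 × 1.5921×10⁻⁴ × 0.65 = 0.06002217 m
1328–3028 m: 0.34 × 1700 × 1.0526×10⁻⁴ = 0.06084028 m
Δh = 0.013458432 + 0.1900656 + 0.06002217 + 0.06084028 = 0.324386482 m

Δh = 324 mm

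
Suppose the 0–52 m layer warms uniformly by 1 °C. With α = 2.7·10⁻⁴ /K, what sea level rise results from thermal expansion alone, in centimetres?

Δh ≈ 1.40 cm

Δh = αΔT·H = 2.7×10⁻⁴ × 1 × 52 = 0.01404 m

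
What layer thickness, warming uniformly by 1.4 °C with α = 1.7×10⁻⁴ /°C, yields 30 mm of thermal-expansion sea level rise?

about 126 m

H = Δh/(αΔT) = 0.03 / (1.7×10⁻⁴ × 1.4) ≈ 126.1 m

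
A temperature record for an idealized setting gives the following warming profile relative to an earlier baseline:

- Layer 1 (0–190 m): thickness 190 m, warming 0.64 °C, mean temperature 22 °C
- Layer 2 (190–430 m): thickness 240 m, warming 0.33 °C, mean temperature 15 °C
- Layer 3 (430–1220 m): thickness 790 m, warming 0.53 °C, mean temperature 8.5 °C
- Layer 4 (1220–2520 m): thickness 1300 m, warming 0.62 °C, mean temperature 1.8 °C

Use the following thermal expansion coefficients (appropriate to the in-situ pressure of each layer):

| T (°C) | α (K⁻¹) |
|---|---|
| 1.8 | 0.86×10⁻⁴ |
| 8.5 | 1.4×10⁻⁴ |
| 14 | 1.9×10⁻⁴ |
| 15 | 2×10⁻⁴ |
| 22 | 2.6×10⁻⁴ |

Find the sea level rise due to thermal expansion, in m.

Layer 1 at 22 °C → α = 2.6×10⁻⁴ K⁻¹
Layer 2 at 15 °C → α = 2×10⁻⁴ K⁻¹
Layer 3 at 8.5 °C → α = 1.4×10⁻⁴ K⁻¹
Layer 4 at 1.8 °C → α = 0.86×10⁻⁴ K⁻¹
0–190 m: 190 × 2.6×10⁻⁴ × 0.64 = 0.031616 m
190–430 m: 0.33 × 240 × 2×10⁻⁴ = 0.01584 m
Layer 3: 1.4×10⁻⁴ × 0.53 × 790 = 0.058618 m
1220–2520 m: 0.86×10⁻⁴ × 1300 × 0.62 = 0.069316 m
Δh = 0.031616 + 0.01584 + 0.058618 + 0.069316 = 0.17539 m ≈ 0.175 m

about 0.175 m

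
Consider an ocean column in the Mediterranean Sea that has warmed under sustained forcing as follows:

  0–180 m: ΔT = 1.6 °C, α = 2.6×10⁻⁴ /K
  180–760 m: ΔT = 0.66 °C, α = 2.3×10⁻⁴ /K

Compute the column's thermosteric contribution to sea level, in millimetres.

Layer 1: 180 × 1.6 × 2.6×10⁻⁴ = 0.07488 m
Layer 2: 580 × 2.3×10⁻⁴ × 0.66 = 0.088044 m
Δh = 0.07488 + 0.088044 = 0.162924 m

Δh ≈ 163 mm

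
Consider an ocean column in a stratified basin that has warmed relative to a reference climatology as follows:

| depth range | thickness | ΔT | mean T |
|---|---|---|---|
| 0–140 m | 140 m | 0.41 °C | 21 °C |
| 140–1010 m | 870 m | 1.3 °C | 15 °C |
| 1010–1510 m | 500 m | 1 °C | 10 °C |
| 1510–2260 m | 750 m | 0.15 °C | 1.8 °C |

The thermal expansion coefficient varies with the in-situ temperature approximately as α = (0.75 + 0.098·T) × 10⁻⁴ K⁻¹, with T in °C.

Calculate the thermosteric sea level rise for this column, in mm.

360 mm of thermosteric rise

Layer 1: α = (0.75 + 0.098×21)×10⁻⁴ = 2.808×10⁻⁴ K⁻¹
Layer 2: α = (0.75 + 0.098×15)×10⁻⁴ = 2.22×10⁻⁴ K⁻¹
Layer 3: α = (0.75 + 0.098×10)×10⁻⁴ = 1.73×10⁻⁴ K⁻¹
Layer 4: α = (0.75 + 0.098×1.8)×10⁻⁴ = 0.9264×10⁻⁴ K⁻¹
0–140 m: 2.808×10⁻⁴ × 140 × 0.41 = 0.01611792 m
2.22×10⁻⁴ × 1.3 × 870 = 0.251082 m
500 × 1 × 1.73×10⁻⁴ = 0.08650 m
750 × 0.9264×10⁻⁴ × 0.15 = 0.010422 m
Δh = 0.01611792 + 0.251082 + 0.08650 + 0.010422 = 0.36412192 m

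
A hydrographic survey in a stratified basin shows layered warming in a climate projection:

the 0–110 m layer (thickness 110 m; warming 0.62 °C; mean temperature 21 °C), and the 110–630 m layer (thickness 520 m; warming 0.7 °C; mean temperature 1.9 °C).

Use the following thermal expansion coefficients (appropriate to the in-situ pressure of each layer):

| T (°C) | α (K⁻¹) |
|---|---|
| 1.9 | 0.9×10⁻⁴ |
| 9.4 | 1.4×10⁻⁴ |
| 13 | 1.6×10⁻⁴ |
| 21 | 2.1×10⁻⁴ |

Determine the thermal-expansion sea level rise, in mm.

Layer 1 at 21 °C → α = 2.1×10⁻⁴ K⁻¹
Layer 2 at 1.9 °C → α = 0.9×10⁻⁴ K⁻¹
0.62 × 2.1×10⁻⁴ × 110 = 0.014322 m
0.7 × 520 × 0.9×10⁻⁴ = 0.03276 m
Δh = 0.014322 + 0.03276 = 0.047082 m ≈ 47 mm

Δh = 47 mm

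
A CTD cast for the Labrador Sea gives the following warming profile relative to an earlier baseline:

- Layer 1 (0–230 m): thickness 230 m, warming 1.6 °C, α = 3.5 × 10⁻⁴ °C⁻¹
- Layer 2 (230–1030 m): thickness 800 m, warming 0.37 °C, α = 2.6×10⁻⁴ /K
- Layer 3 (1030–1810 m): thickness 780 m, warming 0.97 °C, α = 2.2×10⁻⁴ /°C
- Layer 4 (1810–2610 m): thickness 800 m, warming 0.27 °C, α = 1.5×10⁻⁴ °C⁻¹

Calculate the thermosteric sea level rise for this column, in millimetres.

Layer 1: 1.6 × 230 × 3.5×10⁻⁴ = 0.12880 m
2.6×10⁻⁴ × 0.37 × 800 = 0.07696 m
1030–1810 m: 2.2×10⁻⁴ × 780 × 0.97 = 0.166452 m
0.27 × 1.5×10⁻⁴ × 800 = 0.03240 m
Δh = 0.12880 + 0.07696 + 0.166452 + 0.03240 = 0.404612 m

about 405 mm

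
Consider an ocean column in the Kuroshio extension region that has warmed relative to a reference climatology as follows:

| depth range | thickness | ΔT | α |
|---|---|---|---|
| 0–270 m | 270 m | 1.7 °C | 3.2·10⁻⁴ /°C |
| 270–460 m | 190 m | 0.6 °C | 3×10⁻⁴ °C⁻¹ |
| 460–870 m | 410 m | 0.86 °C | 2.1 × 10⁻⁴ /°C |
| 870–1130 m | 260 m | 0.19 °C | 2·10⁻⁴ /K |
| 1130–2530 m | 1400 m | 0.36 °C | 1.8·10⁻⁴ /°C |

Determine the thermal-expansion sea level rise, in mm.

0–270 m: 270 × 1.7 × 3.2×10⁻⁴ = 0.14688 m
Layer 2: 190 × 0.6 × 3×10⁻⁴ = 0.03420 m
Layer 3: 0.86 × 2.1×10⁻⁴ × 410 = 0.074046 m
2×10⁻⁴ × 260 × 0.19 = 0.00988 m
1130–2530 m: 1400 × 1.8×10⁻⁴ × 0.36 = 0.09072 m
Δh = 0.14688 + 0.03420 + 0.074046 + 0.00988 + 0.09072 = 0.355726 m

Δh = 356 mm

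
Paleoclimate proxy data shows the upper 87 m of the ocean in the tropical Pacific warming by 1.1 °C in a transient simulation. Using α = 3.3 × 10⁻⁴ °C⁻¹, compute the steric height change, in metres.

Δh ≈ 0.0316 m

Δh = αΔT·H = 3.3×10⁻⁴ × 1.1 × 87 = 0.031581 m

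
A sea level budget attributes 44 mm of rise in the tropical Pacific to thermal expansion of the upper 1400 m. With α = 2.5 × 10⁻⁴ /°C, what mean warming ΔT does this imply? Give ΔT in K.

ΔT = Δh/(αH) = 0.044 / (2.5×10⁻⁴ × 1400) ≈ 0.1257 K

ΔT ≈ 0.13 K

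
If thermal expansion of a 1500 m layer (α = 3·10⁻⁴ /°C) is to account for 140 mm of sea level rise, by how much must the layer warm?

0.31 °C

ΔT = Δh/(αH) = 0.14 / (3×10⁻⁴ × 1500) ≈ 0.3111 °C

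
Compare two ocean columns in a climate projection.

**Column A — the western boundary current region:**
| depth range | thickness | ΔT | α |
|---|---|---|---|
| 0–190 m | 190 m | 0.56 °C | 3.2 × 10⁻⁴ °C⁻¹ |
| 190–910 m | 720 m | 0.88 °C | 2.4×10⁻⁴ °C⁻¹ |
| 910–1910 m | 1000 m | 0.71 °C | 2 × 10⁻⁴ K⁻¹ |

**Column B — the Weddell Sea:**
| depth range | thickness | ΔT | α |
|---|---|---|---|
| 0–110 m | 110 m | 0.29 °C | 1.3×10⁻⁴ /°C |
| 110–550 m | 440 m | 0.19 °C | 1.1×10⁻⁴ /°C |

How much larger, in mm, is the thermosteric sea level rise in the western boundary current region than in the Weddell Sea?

315 mm

A 3.2×10⁻⁴ × 0.56 × 190 = 0.034048 m
A 190–910 m: 0.88 × 2.4×10⁻⁴ × 720 = 0.152064 m
A Layer 3: 1000 × 2×10⁻⁴ × 0.71 = 0.14200 m
A total: 0.328112 m
B 0–110 m: 110 × 1.3×10⁻⁴ × 0.29 = 0.004147 m
B 110–550 m: 1.1×10⁻⁴ × 440 × 0.19 = 0.009196 m
B total: 0.013343 m
Difference: 0.328112 − 0.013343 = 0.314769 m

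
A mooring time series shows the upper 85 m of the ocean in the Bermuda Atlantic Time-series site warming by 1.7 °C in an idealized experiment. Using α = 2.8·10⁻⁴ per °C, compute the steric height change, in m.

0.040 m

Δh = αΔT·H = 2.8×10⁻⁴ × 1.7 × 85 = 0.04046 m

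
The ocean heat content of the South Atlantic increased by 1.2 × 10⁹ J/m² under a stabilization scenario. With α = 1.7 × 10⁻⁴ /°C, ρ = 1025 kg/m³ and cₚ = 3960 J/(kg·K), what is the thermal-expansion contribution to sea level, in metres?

Δh = αQ/(ρcₚ) = 1.7×10⁻⁴ × 1.2×10⁹ / (1025 × 3960) ≈ 0.050259 m

0.0503 m of thermosteric rise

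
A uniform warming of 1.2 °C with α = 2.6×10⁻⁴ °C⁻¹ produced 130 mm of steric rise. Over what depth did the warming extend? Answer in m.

about 420 m

H = Δh/(αΔT) = 0.13 / (2.6×10⁻⁴ × 1.2) ≈ 416.7 m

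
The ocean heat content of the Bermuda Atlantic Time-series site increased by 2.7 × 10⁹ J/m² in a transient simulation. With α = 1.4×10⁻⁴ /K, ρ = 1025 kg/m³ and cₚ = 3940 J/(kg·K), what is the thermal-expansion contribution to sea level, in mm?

Δh = αQ/(ρcₚ) = 1.4×10⁻⁴ × 2.7×10⁹ / (1025 × 3940) ≈ 0.093599 m

about 93.6 mm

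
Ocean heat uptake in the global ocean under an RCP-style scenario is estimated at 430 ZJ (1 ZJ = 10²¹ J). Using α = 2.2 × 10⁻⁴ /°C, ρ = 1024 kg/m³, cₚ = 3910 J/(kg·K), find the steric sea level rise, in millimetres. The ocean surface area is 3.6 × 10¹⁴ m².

about 65.6 mm

Per unit area: Q = 430×10²¹ / (3.6×10¹⁴) ≈ 1.194×10⁹ J/m²
Δh = αQ/(ρcₚ) = 2.2×10⁻⁴ × 1.194×10⁹ / (1024 × 3910) ≈ 0.065607 m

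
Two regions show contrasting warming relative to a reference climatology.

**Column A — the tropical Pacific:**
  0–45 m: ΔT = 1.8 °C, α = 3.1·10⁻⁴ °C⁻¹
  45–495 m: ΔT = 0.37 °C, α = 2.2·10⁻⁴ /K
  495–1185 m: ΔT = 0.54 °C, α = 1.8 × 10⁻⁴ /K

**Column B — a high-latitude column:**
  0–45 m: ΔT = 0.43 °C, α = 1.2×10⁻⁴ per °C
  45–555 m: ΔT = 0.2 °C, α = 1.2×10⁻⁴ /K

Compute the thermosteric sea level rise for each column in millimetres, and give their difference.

A: 129 mm; B: 14.6 mm; difference 114 mm

A 45 × 3.1×10⁻⁴ × 1.8 = 0.02511 m
A 45–495 m: 450 × 0.37 × 2.2×10⁻⁴ = 0.03663 m
A 495–1185 m: 690 × 1.8×10⁻⁴ × 0.54 = 0.067068 m
A total: 0.128808 m
B 0–45 m: 45 × 1.2×10⁻⁴ × 0.43 = 0.002322 m
B 1.2×10⁻⁴ × 0.2 × 510 = 0.01224 m
B total: 0.014562 m
Difference: 0.128808 − 0.014562 = 0.114246 m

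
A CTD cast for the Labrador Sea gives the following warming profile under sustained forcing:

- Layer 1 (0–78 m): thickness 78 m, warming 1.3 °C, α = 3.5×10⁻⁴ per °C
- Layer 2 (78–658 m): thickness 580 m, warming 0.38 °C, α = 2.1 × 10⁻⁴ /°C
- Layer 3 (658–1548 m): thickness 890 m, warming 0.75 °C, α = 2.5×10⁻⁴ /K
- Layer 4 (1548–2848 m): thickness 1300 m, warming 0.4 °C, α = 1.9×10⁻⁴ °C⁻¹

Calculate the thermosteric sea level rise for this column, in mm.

Δh = 350 mm

78 × 3.5×10⁻⁴ × 1.3 = 0.03549 m
Layer 2: 2.1×10⁻⁴ × 0.38 × 580 = 0.046284 m
Layer 3: 890 × 2.5×10⁻⁴ × 0.75 = 0.166875 m
1300 × 0.4 × 1.9×10⁻⁴ = 0.09880 m
Δh = 0.03549 + 0.046284 + 0.166875 + 0.09880 = 0.347449 m ≈ 350 mm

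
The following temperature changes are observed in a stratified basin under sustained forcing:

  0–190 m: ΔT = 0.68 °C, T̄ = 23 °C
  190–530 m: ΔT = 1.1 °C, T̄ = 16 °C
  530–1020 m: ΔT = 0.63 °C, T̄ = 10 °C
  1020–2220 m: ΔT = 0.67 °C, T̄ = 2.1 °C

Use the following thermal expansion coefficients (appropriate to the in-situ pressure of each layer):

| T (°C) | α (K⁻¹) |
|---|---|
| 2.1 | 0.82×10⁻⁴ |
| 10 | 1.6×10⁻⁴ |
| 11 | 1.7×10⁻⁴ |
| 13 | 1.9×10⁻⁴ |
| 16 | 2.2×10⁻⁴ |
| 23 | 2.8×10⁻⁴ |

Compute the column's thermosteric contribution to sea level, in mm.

Layer 1 at 23 °C → α = 2.8×10⁻⁴ K⁻¹
Layer 2 at 16 °C → α = 2.2×10⁻⁴ K⁻¹
Layer 3 at 10 °C → α = 1.6×10⁻⁴ K⁻¹
Layer 4 at 2.1 °C → α = 0.82×10⁻⁴ K⁻¹
190 × 0.68 × 2.8×10⁻⁴ = 0.036176 m
190–530 m: 1.1 × 2.2×10⁻⁴ × 340 = 0.08228 m
530–1020 m: 0.63 × 1.6×10⁻⁴ × 490 = 0.049392 m
Layer 4: 0.82×10⁻⁴ × 1200 × 0.67 = 0.065928 m
Δh = 0.036176 + 0.08228 + 0.049392 + 0.065928 = 0.233776 m ≈ 234 mm

Δh = 234 mm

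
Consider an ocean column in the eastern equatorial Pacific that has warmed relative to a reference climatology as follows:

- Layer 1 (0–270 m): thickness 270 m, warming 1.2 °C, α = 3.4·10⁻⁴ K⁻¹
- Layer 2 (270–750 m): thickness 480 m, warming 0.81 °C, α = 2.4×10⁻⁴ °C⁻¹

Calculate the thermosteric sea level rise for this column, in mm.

0–270 m: 270 × 1.2 × 3.4×10⁻⁴ = 0.11016 m
480 × 0.81 × 2.4×10⁻⁴ = 0.093312 m
Δh = 0.11016 + 0.093312 = 0.203472 m

Δh = 203 mm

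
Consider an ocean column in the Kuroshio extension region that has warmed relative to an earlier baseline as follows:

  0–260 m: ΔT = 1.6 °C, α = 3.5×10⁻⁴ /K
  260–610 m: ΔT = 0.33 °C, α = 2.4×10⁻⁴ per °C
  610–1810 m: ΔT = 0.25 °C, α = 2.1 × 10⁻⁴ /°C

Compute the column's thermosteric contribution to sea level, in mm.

260 × 1.6 × 3.5×10⁻⁴ = 0.14560 m
2.4×10⁻⁴ × 0.33 × 350 = 0.02772 m
Layer 3: 2.1×10⁻⁴ × 1200 × 0.25 = 0.06300 m
Δh = 0.14560 + 0.02772 + 0.06300 = 0.23632 m

Δh ≈ 236 mm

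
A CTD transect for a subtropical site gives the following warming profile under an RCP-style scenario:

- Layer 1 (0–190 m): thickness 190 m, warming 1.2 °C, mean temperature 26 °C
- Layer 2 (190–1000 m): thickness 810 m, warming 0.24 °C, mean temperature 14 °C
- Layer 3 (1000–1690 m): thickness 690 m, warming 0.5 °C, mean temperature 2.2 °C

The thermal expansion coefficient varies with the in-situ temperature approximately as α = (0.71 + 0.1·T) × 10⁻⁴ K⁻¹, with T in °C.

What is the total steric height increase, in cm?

Δh ≈ 15 cm

Layer 1: α = (0.71 + 0.1×26)×10⁻⁴ = 3.31×10⁻⁴ K⁻¹
Layer 2: α = (0.71 + 0.1×14)×10⁻⁴ = 2.11×10⁻⁴ K⁻¹
Layer 3: α = (0.71 + 0.1×2.2)×10⁻⁴ = 0.93×10⁻⁴ K⁻¹
Layer 1: 190 × 3.31×10⁻⁴ × 1.2 = 0.075468 m
810 × 2.11×10⁻⁴ × 0.24 = 0.0410184 m
Layer 3: 0.5 × 0.93×10⁻⁴ × 690 = 0.032085 m
Δh = 0.075468 + 0.0410184 + 0.032085 = 0.1485714 m ≈ 15 cm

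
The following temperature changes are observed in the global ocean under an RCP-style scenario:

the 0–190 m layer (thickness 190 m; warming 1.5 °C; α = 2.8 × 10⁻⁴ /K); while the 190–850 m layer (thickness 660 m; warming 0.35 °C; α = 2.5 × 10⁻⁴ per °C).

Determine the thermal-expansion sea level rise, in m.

190 × 1.5 × 2.8×10⁻⁴ = 0.07980 m
Layer 2: 2.5×10⁻⁴ × 660 × 0.35 = 0.05775 m
Δh = 0.07980 + 0.05775 = 0.13755 m ≈ 0.14 m

Δh ≈ 0.14 m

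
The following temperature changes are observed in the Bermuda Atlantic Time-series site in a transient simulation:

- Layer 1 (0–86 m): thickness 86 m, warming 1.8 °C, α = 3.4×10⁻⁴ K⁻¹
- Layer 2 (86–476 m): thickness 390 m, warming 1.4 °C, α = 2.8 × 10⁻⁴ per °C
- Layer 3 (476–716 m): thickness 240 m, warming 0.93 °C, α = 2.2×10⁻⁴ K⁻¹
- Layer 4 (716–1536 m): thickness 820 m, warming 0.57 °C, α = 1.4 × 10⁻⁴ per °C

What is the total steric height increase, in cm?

0–86 m: 86 × 1.8 × 3.4×10⁻⁴ = 0.052632 m
1.4 × 2.8×10⁻⁴ × 390 = 0.15288 m
Layer 3: 240 × 0.93 × 2.2×10⁻⁴ = 0.049104 m
Layer 4: 1.4×10⁻⁴ × 0.57 × 820 = 0.065436 m
Δh = 0.052632 + 0.15288 + 0.049104 + 0.065436 = 0.320052 m

Δh = 32 cm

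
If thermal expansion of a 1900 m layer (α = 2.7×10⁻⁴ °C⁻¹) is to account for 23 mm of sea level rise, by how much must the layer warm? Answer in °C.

0.0448 °C

ΔT = Δh/(αH) = 0.023 / (2.7×10⁻⁴ × 1900) ≈ 0.04483 °C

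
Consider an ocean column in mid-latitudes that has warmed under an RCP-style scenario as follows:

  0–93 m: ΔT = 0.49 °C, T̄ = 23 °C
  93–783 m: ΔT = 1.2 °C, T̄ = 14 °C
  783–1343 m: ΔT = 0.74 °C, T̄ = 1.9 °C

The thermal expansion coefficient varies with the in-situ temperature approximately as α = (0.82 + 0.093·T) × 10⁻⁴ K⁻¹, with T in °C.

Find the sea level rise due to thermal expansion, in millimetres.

230 mm of thermosteric rise

Layer 1: α = (0.82 + 0.093×23)×10⁻⁴ = 2.959×10⁻⁴ K⁻¹
Layer 2: α = (0.82 + 0.093×14)×10⁻⁴ = 2.122×10⁻⁴ K⁻¹
Layer 3: α = (0.82 + 0.093×1.9)×10⁻⁴ = 0.9967×10⁻⁴ K⁻¹
0–93 m: 2.959×10⁻⁴ × 93 × 0.49 = 0.013484163 m
Layer 2: 1.2 × 2.122×10⁻⁴ × 690 = 0.1757016 m
Layer 3: 560 × 0.9967×10⁻⁴ × 0.74 = 0.041303248 m
Δh = 0.013484163 + 0.1757016 + 0.041303248 = 0.230489011 m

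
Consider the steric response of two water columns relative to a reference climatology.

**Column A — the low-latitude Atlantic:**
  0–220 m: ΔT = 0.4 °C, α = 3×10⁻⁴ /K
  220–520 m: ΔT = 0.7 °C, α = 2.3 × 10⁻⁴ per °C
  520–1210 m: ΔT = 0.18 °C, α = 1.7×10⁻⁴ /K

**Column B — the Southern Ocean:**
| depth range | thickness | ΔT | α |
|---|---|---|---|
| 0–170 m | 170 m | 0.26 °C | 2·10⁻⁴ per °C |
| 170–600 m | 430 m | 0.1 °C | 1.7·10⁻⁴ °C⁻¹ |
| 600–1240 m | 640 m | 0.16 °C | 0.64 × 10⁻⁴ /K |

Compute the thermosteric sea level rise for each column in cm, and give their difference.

A Layer 1: 220 × 0.4 × 3×10⁻⁴ = 0.02640 m
A Layer 2: 2.3×10⁻⁴ × 0.7 × 300 = 0.04830 m
A 520–1210 m: 690 × 1.7×10⁻⁴ × 0.18 = 0.021114 m
A total: 0.095814 m
B 0.26 × 2×10⁻⁴ × 170 = 0.00884 m
B 1.7×10⁻⁴ × 430 × 0.1 = 0.00731 m
B Layer 3: 0.16 × 640 × 0.64×10⁻⁴ = 0.0065536 m
B total: 0.0227036 m
Difference: 0.095814 − 0.0227036 = 0.0731104 m

Δh_A ≈ 9.6 cm, Δh_B ≈ 2.3 cm; difference ≈ 7.3 cm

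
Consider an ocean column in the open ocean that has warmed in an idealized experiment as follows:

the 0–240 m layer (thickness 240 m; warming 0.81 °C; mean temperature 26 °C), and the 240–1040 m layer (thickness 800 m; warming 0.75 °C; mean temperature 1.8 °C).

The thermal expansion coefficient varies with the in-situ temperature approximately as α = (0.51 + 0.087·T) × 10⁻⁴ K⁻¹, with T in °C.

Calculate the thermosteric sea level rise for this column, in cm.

9.39 cm of thermosteric rise

Layer 1: α = (0.51 + 0.087×26)×10⁻⁴ = 2.772×10⁻⁴ K⁻¹
Layer 2: α = (0.51 + 0.087×1.8)×10⁻⁴ = 0.6666×10⁻⁴ K⁻¹
2.772×10⁻⁴ × 0.81 × 240 = 0.05388768 m
0.6666×10⁻⁴ × 800 × 0.75 = 0.039996 m
Δh = 0.05388768 + 0.039996 = 0.09388368 m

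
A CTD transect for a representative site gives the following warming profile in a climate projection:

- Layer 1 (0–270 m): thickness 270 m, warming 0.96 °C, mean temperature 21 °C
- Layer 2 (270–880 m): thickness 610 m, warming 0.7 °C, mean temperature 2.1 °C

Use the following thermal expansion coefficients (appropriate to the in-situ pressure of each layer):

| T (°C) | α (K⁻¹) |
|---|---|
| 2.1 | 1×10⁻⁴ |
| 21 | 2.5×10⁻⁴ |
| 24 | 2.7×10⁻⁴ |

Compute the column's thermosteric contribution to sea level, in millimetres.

110 mm of thermosteric rise

Layer 1 at 21 °C → α = 2.5×10⁻⁴ K⁻¹
Layer 2 at 2.1 °C → α = 1×10⁻⁴ K⁻¹
Layer 1: 0.96 × 2.5×10⁻⁴ × 270 = 0.06480 m
610 × 1×10⁻⁴ × 0.7 = 0.04270 m
Δh = 0.06480 + 0.04270 = 0.10750 m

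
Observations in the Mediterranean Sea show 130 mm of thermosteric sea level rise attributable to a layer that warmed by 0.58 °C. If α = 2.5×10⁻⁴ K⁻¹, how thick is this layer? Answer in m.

H ≈ 900 m

H = Δh/(αΔT) = 0.13 / (2.5×10⁻⁴ × 0.58) ≈ 896.6 m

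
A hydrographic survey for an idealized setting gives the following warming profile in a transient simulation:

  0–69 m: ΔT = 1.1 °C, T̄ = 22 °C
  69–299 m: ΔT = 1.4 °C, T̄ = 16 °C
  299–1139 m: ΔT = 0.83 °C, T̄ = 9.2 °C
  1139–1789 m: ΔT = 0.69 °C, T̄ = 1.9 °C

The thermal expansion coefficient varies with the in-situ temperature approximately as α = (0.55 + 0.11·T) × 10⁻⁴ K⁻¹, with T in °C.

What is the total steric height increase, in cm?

about 24 cm

Layer 1: α = (0.55 + 0.11×22)×10⁻⁴ = 2.97×10⁻⁴ K⁻¹
Layer 2: α = (0.55 + 0.11×16)×10⁻⁴ = 2.31×10⁻⁴ K⁻¹
Layer 3: α = (0.55 + 0.11×9.2)×10⁻⁴ = 1.562×10⁻⁴ K⁻¹
Layer 4: α = (0.55 + 0.11×1.9)×10⁻⁴ = 0.759×10⁻⁴ K⁻¹
69 × 1.1 × 2.97×10⁻⁴ = 0.0225423 m
69–299 m: 2.31×10⁻⁴ × 230 × 1.4 = 0.074382 m
0.83 × 1.562×10⁻⁴ × 840 = 0.10890264 m
Layer 4: 0.69 × 650 × 0.759×10⁻⁴ = 0.03404115 m
Δh = 0.0225423 + 0.074382 + 0.10890264 + 0.03404115 = 0.23986809 m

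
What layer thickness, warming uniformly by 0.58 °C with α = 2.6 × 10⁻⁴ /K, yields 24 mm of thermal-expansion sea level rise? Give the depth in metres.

159 m

H = Δh/(αΔT) = 0.024 / (2.6×10⁻⁴ × 0.58) ≈ 159.2 m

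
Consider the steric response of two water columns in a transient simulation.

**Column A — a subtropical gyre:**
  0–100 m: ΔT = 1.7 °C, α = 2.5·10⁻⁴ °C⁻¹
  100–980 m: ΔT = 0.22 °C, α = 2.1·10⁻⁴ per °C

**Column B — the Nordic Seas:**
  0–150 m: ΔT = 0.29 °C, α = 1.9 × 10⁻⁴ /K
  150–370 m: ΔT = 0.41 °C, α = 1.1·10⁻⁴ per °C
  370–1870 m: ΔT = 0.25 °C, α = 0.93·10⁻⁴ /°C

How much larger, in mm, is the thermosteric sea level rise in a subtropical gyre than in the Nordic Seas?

30.1 mm larger

A 0–100 m: 1.7 × 100 × 2.5×10⁻⁴ = 0.04250 m
A 880 × 0.22 × 2.1×10⁻⁴ = 0.040656 m
A total: 0.083156 m
B 0–150 m: 150 × 0.29 × 1.9×10⁻⁴ = 0.008265 m
B 1.1×10⁻⁴ × 220 × 0.41 = 0.009922 m
B Layer 3: 1500 × 0.93×10⁻⁴ × 0.25 = 0.034875 m
B total: 0.053062 m
Difference: 0.083156 − 0.053062 = 0.030094 m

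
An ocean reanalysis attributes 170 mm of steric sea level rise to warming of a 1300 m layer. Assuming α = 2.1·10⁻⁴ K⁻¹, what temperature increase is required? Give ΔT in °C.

ΔT = Δh/(αH) = 0.17 / (2.1×10⁻⁴ × 1300) ≈ 0.6227 °C

about 0.62 °C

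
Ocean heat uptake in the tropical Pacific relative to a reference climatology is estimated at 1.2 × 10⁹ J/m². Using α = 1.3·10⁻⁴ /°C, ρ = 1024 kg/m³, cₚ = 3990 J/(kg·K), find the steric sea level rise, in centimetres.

Δh = αQ/(ρcₚ) = 1.3×10⁻⁴ × 1.2×10⁹ / (1024 × 3990) ≈ 0.038181 m

Δh = 3.82 cm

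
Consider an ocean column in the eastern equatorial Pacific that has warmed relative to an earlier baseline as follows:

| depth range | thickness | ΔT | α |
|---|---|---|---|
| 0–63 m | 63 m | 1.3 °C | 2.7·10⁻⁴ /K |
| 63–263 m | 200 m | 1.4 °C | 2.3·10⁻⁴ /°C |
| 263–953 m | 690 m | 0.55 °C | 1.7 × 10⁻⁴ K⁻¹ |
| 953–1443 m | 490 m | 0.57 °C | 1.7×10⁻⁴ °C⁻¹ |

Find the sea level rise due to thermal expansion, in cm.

Δh ≈ 19.9 cm

1.3 × 2.7×10⁻⁴ × 63 = 0.022113 m
200 × 1.4 × 2.3×10⁻⁴ = 0.06440 m
263–953 m: 690 × 1.7×10⁻⁴ × 0.55 = 0.064515 m
Layer 4: 490 × 1.7×10⁻⁴ × 0.57 = 0.047481 m
Δh = 0.022113 + 0.06440 + 0.064515 + 0.047481 = 0.198509 m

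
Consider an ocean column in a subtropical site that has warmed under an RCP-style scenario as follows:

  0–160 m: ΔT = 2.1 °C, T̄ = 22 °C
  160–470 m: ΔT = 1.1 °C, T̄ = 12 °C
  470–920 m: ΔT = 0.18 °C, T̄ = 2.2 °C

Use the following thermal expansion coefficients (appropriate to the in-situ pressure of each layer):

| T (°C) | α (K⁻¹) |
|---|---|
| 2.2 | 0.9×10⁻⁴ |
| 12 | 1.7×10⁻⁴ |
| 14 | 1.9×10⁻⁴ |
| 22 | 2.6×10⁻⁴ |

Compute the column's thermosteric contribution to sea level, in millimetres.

Layer 1 at 22 °C → α = 2.6×10⁻⁴ K⁻¹
Layer 2 at 12 °C → α = 1.7×10⁻⁴ K⁻¹
Layer 3 at 2.2 °C → α = 0.9×10⁻⁴ K⁻¹
160 × 2.6×10⁻⁴ × 2.1 = 0.08736 m
1.1 × 1.7×10⁻⁴ × 310 = 0.05797 m
Layer 3: 450 × 0.9×10⁻⁴ × 0.18 = 0.00729 m
Δh = 0.08736 + 0.05797 + 0.00729 = 0.15262 m

Δh = 153 mm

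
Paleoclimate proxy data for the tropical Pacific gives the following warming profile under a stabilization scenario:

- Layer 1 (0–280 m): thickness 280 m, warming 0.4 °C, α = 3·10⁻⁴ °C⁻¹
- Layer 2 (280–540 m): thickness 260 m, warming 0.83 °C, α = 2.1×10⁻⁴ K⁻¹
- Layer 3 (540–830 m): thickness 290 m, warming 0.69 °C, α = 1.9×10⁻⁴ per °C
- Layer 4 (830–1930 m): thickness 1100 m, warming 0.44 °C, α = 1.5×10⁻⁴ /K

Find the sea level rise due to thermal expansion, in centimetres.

3×10⁻⁴ × 0.4 × 280 = 0.03360 m
Layer 2: 2.1×10⁻⁴ × 260 × 0.83 = 0.045318 m
Layer 3: 1.9×10⁻⁴ × 0.69 × 290 = 0.038019 m
830–1930 m: 0.44 × 1100 × 1.5×10⁻⁴ = 0.07260 m
Δh = 0.03360 + 0.045318 + 0.038019 + 0.07260 = 0.189537 m

about 19 cm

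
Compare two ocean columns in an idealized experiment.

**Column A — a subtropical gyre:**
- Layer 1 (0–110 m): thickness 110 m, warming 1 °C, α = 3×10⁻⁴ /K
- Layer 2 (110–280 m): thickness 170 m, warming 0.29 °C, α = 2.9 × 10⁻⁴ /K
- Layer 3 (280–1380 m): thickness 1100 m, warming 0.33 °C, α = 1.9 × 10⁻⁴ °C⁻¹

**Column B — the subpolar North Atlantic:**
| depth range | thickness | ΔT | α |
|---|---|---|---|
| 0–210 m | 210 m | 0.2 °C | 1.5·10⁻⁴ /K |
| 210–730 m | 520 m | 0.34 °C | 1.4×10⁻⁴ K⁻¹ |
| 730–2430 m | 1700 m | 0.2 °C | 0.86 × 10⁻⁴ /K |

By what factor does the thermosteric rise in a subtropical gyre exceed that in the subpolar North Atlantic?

A Layer 1: 3×10⁻⁴ × 1 × 110 = 0.03300 m
A 2.9×10⁻⁴ × 0.29 × 170 = 0.014297 m
A 280–1380 m: 1100 × 0.33 × 1.9×10⁻⁴ = 0.06897 m
A total: 0.116267 m
B Layer 1: 0.2 × 210 × 1.5×10⁻⁴ = 0.00630 m
B 210–730 m: 0.34 × 1.4×10⁻⁴ × 520 = 0.024752 m
B 0.2 × 1700 × 0.86×10⁻⁴ = 0.02924 m
B total: 0.060292 m
Ratio: 0.116267 / 0.060292 ≈ 1.928

a factor of 1.9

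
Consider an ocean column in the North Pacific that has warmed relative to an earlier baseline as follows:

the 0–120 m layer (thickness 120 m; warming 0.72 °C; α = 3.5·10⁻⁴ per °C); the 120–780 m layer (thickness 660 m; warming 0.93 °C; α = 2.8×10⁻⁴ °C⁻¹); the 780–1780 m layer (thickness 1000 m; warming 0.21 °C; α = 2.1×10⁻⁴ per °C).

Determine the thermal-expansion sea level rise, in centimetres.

24.6 cm of thermosteric rise

0–120 m: 0.72 × 3.5×10⁻⁴ × 120 = 0.03024 m
Layer 2: 2.8×10⁻⁴ × 0.93 × 660 = 0.171864 m
780–1780 m: 2.1×10⁻⁴ × 0.21 × 1000 = 0.04410 m
Δh = 0.03024 + 0.171864 + 0.04410 = 0.246204 m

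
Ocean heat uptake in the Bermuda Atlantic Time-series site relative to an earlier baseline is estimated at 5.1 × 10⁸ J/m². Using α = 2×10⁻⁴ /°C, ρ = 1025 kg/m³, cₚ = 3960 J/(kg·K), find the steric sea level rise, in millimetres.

25.1 mm

Δh = αQ/(ρcₚ) = 2×10⁻⁴ × 5.1×10⁸ / (1025 × 3960) ≈ 0.025129 m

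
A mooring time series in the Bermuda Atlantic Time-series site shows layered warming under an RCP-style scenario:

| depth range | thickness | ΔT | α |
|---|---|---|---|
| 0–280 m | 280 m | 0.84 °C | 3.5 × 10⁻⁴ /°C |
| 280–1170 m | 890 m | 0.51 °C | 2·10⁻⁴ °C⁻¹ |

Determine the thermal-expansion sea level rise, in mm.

about 170 mm

0–280 m: 0.84 × 280 × 3.5×10⁻⁴ = 0.08232 m
280–1170 m: 0.51 × 890 × 2×10⁻⁴ = 0.09078 m
Δh = 0.08232 + 0.09078 = 0.17310 m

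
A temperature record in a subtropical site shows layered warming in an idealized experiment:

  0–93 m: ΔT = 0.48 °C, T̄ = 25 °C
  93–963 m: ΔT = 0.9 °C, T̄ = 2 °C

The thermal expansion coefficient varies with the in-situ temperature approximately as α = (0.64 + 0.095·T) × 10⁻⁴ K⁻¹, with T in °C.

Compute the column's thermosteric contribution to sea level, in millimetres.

Layer 1: α = (0.64 + 0.095×25)×10⁻⁴ = 3.015×10⁻⁴ K⁻¹
Layer 2: α = (0.64 + 0.095×2)×10⁻⁴ = 0.83×10⁻⁴ K⁻¹
Layer 1: 3.015×10⁻⁴ × 0.48 × 93 = 0.01345896 m
93–963 m: 0.83×10⁻⁴ × 0.9 × 870 = 0.064989 m
Δh = 0.01345896 + 0.064989 = 0.07844796 m ≈ 78.4 mm

Δh = 78.4 mm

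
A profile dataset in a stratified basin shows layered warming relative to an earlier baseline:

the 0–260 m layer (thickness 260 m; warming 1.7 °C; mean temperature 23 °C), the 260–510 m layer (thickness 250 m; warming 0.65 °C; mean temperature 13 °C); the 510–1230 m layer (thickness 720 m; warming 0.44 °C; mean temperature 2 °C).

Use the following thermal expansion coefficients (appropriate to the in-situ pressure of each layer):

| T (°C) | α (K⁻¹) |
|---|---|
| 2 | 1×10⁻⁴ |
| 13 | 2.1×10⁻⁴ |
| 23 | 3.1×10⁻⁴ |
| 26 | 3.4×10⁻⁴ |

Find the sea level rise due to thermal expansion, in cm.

Δh ≈ 20.3 cm

Layer 1 at 23 °C → α = 3.1×10⁻⁴ K⁻¹
Layer 2 at 13 °C → α = 2.1×10⁻⁴ K⁻¹
Layer 3 at 2 °C → α = 1×10⁻⁴ K⁻¹
3.1×10⁻⁴ × 260 × 1.7 = 0.13702 m
250 × 2.1×10⁻⁴ × 0.65 = 0.034125 m
Layer 3: 1×10⁻⁴ × 720 × 0.44 = 0.03168 m
Δh = 0.13702 + 0.034125 + 0.03168 = 0.202825 m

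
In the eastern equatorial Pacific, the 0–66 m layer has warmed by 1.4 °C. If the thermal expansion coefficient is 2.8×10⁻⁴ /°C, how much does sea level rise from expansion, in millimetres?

Δh ≈ 26 mm

Δh = αΔT·H = 2.8×10⁻⁴ × 1.4 × 66 = 0.025872 m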